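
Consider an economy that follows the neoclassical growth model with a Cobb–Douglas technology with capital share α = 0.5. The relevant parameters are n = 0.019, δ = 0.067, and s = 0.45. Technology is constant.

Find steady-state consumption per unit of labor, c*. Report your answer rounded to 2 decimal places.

c* ≈ 2.88

In steady state, investment equals break-even investment: s·k^α = (n + δ)·k.
Rearranging, k^(1−α) = s / (n + δ).
k^0.5 = 0.45 / (0.019 + 0.067) = 0.45 / 0.086 = 5.2326
k* = 5.2326^(1/0.5) ≈ 27.3801
y* = (k*)^α = 27.3801^0.5 ≈ 5.2326
c* = (1 − s)·y* = (1 − 0.45) × 5.2326 ≈ 2.8779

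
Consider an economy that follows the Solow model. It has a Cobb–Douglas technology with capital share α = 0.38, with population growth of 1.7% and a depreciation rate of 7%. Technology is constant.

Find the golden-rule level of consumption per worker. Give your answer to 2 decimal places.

At the golden rule, f'(k) = n + δ, so α·k^(α−1) = n + δ and k_gold = (α/(n + δ))^(1/(1−α)).
k_gold = (0.38/0.087)^(1/0.62) = 4.3678^1.6129 ≈ 10.7815
c_gold = f(k_gold) − (n + δ)·k_gold = 2.4684 − 0.087×10.7815 ≈ 1.5304

c_gold ≈ 1.53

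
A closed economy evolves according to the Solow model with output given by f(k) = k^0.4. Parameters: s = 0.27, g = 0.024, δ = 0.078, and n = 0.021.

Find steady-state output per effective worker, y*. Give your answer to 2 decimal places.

y* ≈ 1.69

Steady state requires s·f(k) = (n + g + δ)·k, i.e. s·k^α = (n + g + δ)·k.
Rearranging, k^(1−α) = s / (n + g + δ).
k^0.6 = 0.27 / (0.021 + 0.024 + 0.078) = 0.27 / 0.123 = 2.1951
k* = 2.1951^(1/0.6) ≈ 3.7076
y* = (k*)^α = 3.7076^0.4 ≈ 1.6890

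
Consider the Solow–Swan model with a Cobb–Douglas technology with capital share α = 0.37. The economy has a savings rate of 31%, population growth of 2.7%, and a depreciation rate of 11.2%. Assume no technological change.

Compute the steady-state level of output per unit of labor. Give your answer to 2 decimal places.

In steady state, investment equals break-even investment: s·k^α = (n + δ)·k.
Rearranging, k^(1−α) = s / (n + δ).
k^0.63 = 0.31 / (0.027 + 0.112) = 0.31 / 0.139 = 2.2302
k* = 2.2302^(1/0.63) ≈ 3.5721
y* = (k*)^α = 3.5721^0.37 ≈ 1.6017

y* = 1.60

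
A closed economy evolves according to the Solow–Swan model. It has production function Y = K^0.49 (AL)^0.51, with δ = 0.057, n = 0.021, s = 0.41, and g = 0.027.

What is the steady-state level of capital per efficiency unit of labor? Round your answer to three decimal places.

Steady state requires s·f(k) = (n + g + δ)·k, i.e. s·k^α = (n + g + δ)·k.
Rearranging, k^(1−α) = s / (n + g + δ).
k^0.51 = 0.41 / (0.021 + 0.027 + 0.057) = 0.41 / 0.105 = 3.9048
k* = 3.9048^(1/0.51) ≈ 14.4543

k* = 14.454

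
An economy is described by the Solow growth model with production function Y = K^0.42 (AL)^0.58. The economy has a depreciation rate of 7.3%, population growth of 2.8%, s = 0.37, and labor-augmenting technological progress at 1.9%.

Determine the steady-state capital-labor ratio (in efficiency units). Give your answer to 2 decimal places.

At the steady state, Δk = 0, so s·k^α = (n + g + δ)·k.
Rearranging, k^(1−α) = s / (n + g + δ).
k^0.58 = 0.37 / (0.028 + 0.019 + 0.073) = 0.37 / 0.120 = 3.0833
k* = 3.0833^(1/0.58) ≈ 6.9684

k* ≈ 6.97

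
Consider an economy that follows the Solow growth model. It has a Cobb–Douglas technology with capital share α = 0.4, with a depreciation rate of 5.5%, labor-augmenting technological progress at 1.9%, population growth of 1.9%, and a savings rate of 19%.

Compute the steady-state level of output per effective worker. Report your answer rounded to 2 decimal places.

In steady state, investment equals break-even investment: s·k^α = (n + g + δ)·k.
Dividing both sides by k: k^(1−α) = s / (n + g + δ).
k^0.6 = 0.19 / (0.019 + 0.019 + 0.055) = 0.19 / 0.093 = 2.0430
k* = 2.0430^(1/0.6) ≈ 3.2894
y* = (k*)^α = 3.2894^0.4 ≈ 1.6101

y* ≈ 1.61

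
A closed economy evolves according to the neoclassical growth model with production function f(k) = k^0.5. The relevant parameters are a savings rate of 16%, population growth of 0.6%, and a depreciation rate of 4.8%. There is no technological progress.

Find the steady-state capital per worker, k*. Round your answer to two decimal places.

k* = 8.78

At the steady state, Δk = 0, so s·k^α = (n + δ)·k.
Dividing both sides by k: k^(1−α) = s / (n + δ).
k^0.5 = 0.16 / (0.006 + 0.048) = 0.16 / 0.054 = 2.9630
k* = 2.9630^(1/0.5) ≈ 8.7794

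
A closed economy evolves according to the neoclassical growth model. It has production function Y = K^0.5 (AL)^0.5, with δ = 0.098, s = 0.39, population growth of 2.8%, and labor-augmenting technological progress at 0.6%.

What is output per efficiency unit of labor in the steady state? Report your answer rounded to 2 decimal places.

y* ≈ 2.95

At the steady state, Δk = 0, so s·k^α = (n + g + δ)·k.
Rearranging, k^(1−α) = s / (n + g + δ).
k^0.5 = 0.39 / (0.028 + 0.006 + 0.098) = 0.39 / 0.132 = 2.9545
k* = 2.9545^(1/0.5) ≈ 8.7291
y* = (k*)^α = 8.7291^0.5 ≈ 2.9545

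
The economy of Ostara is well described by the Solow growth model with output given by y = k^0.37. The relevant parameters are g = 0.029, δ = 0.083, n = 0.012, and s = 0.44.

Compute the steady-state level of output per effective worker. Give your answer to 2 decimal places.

At the steady state, Δk = 0, so s·k^α = (n + g + δ)·k.
Rearranging, k^(1−α) = s / (n + g + δ).
k^0.63 = 0.44 / (0.012 + 0.029 + 0.083) = 0.44 / 0.124 = 3.5484
k* = 3.5484^(1/0.63) ≈ 7.4656
y* = (k*)^α = 7.4656^0.37 ≈ 2.1039

y* ≈ 2.10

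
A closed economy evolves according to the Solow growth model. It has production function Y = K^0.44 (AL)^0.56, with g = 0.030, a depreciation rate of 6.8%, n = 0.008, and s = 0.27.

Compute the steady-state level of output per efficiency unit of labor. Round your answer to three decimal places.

At the steady state, Δk = 0, so s·k^α = (n + g + δ)·k.
Dividing both sides by k: k^(1−α) = s / (n + g + δ).
k^0.56 = 0.27 / (0.008 + 0.030 + 0.068) = 0.27 / 0.106 = 2.5472
k* = 2.5472^(1/0.56) ≈ 5.3102
y* = (k*)^α = 5.3102^0.44 ≈ 2.0847

y* = 2.085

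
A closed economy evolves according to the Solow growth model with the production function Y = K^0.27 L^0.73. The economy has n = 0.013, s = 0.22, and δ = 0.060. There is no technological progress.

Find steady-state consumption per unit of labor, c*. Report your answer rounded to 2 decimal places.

In steady state, investment equals break-even investment: s·k^α = (n + δ)·k.
Dividing both sides by k: k^(1−α) = s / (n + δ).
k^0.73 = 0.22 / (0.013 + 0.060) = 0.22 / 0.073 = 3.0137
k* = 3.0137^(1/0.73) ≈ 4.5321
y* = (k*)^α = 4.5321^0.27 ≈ 1.5038
c* = (1 − s)·y* = (1 − 0.22) × 1.5038 ≈ 1.1730

c* ≈ 1.17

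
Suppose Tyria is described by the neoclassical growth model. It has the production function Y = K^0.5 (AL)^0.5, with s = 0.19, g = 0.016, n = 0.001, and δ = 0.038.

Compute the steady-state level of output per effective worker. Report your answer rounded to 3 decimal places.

In steady state, investment equals break-even investment: s·k^α = (n + g + δ)·k.
Rearranging, k^(1−α) = s / (n + g + δ).
k^0.5 = 0.19 / (0.001 + 0.016 + 0.038) = 0.19 / 0.055 = 3.4545
k* = 3.4545^(1/0.5) ≈ 11.9336
y* = (k*)^α = 11.9336^0.5 ≈ 3.4545

y* = 3.455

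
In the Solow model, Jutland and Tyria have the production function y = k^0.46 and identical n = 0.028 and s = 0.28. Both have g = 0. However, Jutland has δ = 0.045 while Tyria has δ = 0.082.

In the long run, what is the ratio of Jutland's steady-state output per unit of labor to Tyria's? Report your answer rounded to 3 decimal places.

Steady-state y* = [s/(n + δ)]^(α/(1−α)), so the ratio is [ (s_J/(n + δ)_J) / (s_T/(n + δ)_T) ]^0.8519.
s_J/(n + δ)_J = 0.28/0.073 = 3.8356; s_T/(n + δ)_T = 0.28/0.110 = 2.5455.
Ratio = (3.8356/2.5455)^0.8519 = 1.5068^0.8519 ≈ 1.4180

ratio ≈ 1.418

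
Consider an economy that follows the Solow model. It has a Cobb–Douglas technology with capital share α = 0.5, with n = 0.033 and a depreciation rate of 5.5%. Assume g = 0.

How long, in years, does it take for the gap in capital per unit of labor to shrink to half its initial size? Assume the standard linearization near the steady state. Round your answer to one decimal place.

half-life ≈ 15.8 years

Near the steady state the convergence rate is λ = (1 − α)(n + δ).
λ = (1 − 0.5) × 0.088 = 0.5 × 0.088 = 0.0440
Half-life = ln 2 / λ = 0.6931 / 0.0440 ≈ 15.75 years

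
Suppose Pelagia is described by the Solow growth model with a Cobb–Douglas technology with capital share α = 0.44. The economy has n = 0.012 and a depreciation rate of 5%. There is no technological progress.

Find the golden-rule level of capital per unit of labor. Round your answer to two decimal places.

The golden rule sets f'(k) = n + δ, i.e. α·k^(α−1) = n + δ.
So k^(1−α) = α / (n + δ) = 0.44 / 0.062 = 7.0968.
k_gold = 7.0968^(1/0.56) ≈ 33.0944

k_gold ≈ 33.09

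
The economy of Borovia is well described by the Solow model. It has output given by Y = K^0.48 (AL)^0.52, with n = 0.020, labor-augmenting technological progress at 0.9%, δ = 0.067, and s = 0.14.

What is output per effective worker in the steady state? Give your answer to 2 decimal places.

At the steady state, Δk = 0, so s·k^α = (n + g + δ)·k.
Dividing both sides by k: k^(1−α) = s / (n + g + δ).
k^0.52 = 0.14 / (0.020 + 0.009 + 0.067) = 0.14 / 0.096 = 1.4583
k* = 1.4583^(1/0.52) ≈ 2.0658
y* = (k*)^α = 2.0658^0.48 ≈ 1.4166

y* ≈ 1.42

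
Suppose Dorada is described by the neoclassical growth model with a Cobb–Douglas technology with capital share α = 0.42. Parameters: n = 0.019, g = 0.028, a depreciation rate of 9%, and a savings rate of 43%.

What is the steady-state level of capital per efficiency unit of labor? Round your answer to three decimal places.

k* = 7.186

Steady state requires s·f(k) = (n + g + δ)·k, i.e. s·k^α = (n + g + δ)·k.
Dividing both sides by k: k^(1−α) = s / (n + g + δ).
k^0.58 = 0.43 / (0.019 + 0.028 + 0.090) = 0.43 / 0.137 = 3.1387
k* = 3.1387^(1/0.58) ≈ 7.1856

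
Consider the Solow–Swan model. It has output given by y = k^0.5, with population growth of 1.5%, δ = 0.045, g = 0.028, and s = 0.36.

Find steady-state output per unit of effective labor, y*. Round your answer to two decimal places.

y* = 4.09

At the steady state, Δk = 0, so s·k^α = (n + g + δ)·k.
Dividing both sides by k: k^(1−α) = s / (n + g + δ).
k^0.5 = 0.36 / (0.015 + 0.028 + 0.045) = 0.36 / 0.088 = 4.0909
k* = 4.0909^(1/0.5) ≈ 16.7355
y* = (k*)^α = 16.7355^0.5 ≈ 4.0909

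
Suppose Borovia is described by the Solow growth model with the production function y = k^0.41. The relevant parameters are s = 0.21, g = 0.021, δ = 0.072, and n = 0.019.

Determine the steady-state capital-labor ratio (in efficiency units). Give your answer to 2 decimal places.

k* ≈ 2.90

In steady state, investment equals break-even investment: s·k^α = (n + g + δ)·k.
Rearranging, k^(1−α) = s / (n + g + δ).
k^0.59 = 0.21 / (0.019 + 0.021 + 0.072) = 0.21 / 0.112 = 1.8750
k* = 1.8750^(1/0.59) ≈ 2.9021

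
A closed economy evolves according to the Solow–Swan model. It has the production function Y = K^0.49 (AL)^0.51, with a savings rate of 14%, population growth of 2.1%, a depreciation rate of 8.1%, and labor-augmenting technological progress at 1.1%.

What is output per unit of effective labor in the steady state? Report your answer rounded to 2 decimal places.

y* ≈ 1.23

At the steady state, Δk = 0, so s·k^α = (n + g + δ)·k.
Rearranging, k^(1−α) = s / (n + g + δ).
k^0.51 = 0.14 / (0.021 + 0.011 + 0.081) = 0.14 / 0.113 = 1.2389
k* = 1.2389^(1/0.51) ≈ 1.5220
y* = (k*)^α = 1.5220^0.49 ≈ 1.2285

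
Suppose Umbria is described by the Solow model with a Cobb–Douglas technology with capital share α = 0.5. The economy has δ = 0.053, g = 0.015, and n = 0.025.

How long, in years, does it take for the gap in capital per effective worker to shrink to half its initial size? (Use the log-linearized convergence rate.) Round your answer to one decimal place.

Near the steady state the convergence rate is λ = (1 − α)(n + g + δ).
λ = (1 − 0.5) × 0.093 = 0.5 × 0.093 = 0.0465
Half-life = ln 2 / λ = 0.6931 / 0.0465 ≈ 14.91 years

t_½ ≈ 14.9 years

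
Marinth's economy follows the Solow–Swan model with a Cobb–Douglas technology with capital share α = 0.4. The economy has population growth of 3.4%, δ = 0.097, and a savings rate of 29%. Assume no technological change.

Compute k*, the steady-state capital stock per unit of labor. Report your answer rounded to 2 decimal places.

At the steady state, Δk = 0, so s·k^α = (n + δ)·k.
Dividing both sides by k: k^(1−α) = s / (n + δ).
k^0.6 = 0.29 / (0.034 + 0.097) = 0.29 / 0.131 = 2.2137
k* = 2.2137^(1/0.6) ≈ 3.7601

k* = 3.76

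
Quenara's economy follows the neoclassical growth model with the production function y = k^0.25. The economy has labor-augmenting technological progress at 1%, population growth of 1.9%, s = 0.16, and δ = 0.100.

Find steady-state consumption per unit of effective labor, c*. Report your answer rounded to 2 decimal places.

c* ≈ 0.90

At the steady state, Δk = 0, so s·k^α = (n + g + δ)·k.
Dividing both sides by k: k^(1−α) = s / (n + g + δ).
k^0.75 = 0.16 / (0.019 + 0.010 + 0.100) = 0.16 / 0.129 = 1.2403
k* = 1.2403^(1/0.75) ≈ 1.3326
y* = (k*)^α = 1.3326^0.25 ≈ 1.0744
c* = (1 − s)·y* = (1 − 0.16) × 1.0744 ≈ 0.9025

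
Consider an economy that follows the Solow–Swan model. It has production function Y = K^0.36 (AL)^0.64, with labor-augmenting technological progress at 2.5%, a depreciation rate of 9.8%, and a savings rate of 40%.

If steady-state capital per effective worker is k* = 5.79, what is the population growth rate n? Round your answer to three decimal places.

Steady state requires s·f(k) = (n + g + δ)·k, i.e. s·k^α = (n + g + δ)·k.
So s / (n + g + δ) = (k*)^(1−α) = 5.79^0.64 = 3.0769.
Therefore n + g + δ = s / 3.0769 = 0.40 / 3.0769 = 0.1300, so n = 0.1300 − 0.123 = 0.0070.

n ≈ 0.007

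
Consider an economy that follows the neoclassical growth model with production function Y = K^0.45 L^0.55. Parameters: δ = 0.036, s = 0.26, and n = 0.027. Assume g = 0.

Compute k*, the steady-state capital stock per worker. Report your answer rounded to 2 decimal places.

k* = 13.16

Steady state requires s·f(k) = (n + δ)·k, i.e. s·k^α = (n + δ)·k.
Dividing both sides by k: k^(1−α) = s / (n + δ).
k^0.55 = 0.26 / (0.027 + 0.036) = 0.26 / 0.063 = 4.1270
k* = 4.1270^(1/0.55) ≈ 13.1624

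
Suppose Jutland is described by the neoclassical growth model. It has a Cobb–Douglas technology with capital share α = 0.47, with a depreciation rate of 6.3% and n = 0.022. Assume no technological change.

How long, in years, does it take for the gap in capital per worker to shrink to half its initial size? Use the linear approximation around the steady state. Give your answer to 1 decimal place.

about 15.4 years

Near the steady state the convergence rate is λ = (1 − α)(n + δ).
λ = (1 − 0.47) × 0.085 = 0.53 × 0.085 = 0.04505
Half-life = ln 2 / λ = 0.6931 / 0.04505 ≈ 15.39 years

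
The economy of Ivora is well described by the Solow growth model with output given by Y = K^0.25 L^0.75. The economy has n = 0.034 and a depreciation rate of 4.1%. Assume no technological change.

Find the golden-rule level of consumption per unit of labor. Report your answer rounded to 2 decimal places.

c_gold ≈ 1.12

At the golden rule, f'(k) = n + δ, so α·k^(α−1) = n + δ and k_gold = (α/(n + δ))^(1/(1−α)).
k_gold = (0.25/0.075)^(1/0.75) = 3.3333^1.3333 ≈ 4.9791
c_gold = f(k_gold) − (n + δ)·k_gold = 1.4938 − 0.075×4.9791 ≈ 1.1204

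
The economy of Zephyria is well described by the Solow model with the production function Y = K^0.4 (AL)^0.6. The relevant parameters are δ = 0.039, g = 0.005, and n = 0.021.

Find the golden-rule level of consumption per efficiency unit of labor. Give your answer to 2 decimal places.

At the golden rule, f'(k) = n + g + δ, so α·k^(α−1) = n + g + δ and k_gold = (α/(n + g + δ))^(1/(1−α)).
k_gold = (0.4/0.065)^(1/0.6) = 6.1538^1.6667 ≈ 20.6664
c_gold = f(k_gold) − (n + g + δ)·k_gold = 3.3582 − 0.065×20.6664 ≈ 2.0149

c_gold ≈ 2.01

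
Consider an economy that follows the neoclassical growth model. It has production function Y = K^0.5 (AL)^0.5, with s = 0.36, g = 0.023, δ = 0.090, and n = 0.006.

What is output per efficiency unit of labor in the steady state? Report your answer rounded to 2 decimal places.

y* = 3.03

Steady state requires s·f(k) = (n + g + δ)·k, i.e. s·k^α = (n + g + δ)·k.
Rearranging, k^(1−α) = s / (n + g + δ).
k^0.5 = 0.36 / (0.006 + 0.023 + 0.090) = 0.36 / 0.119 = 3.0252
k* = 3.0252^(1/0.5) ≈ 9.1518
y* = (k*)^α = 9.1518^0.5 ≈ 3.0252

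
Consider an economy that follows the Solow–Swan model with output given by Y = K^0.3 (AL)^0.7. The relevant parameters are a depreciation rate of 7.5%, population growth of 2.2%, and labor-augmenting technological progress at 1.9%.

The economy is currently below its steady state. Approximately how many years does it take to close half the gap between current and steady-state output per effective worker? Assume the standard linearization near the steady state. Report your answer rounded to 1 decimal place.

t_½ ≈ 8.5 years

Near the steady state the convergence rate is λ = (1 − α)(n + g + δ).
λ = (1 − 0.3) × 0.116 = 0.7 × 0.116 = 0.0812
Half-life = ln 2 / λ = 0.6931 / 0.0812 ≈ 8.54 years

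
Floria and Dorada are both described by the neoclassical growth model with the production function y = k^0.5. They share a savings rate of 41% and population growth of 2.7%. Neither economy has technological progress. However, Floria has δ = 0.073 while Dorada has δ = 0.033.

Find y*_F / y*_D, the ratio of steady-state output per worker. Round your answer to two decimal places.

ratio ≈ 0.60

Steady-state y* = [s/(n + δ)]^(α/(1−α)), so the ratio is [ (s_F/(n + δ)_F) / (s_D/(n + δ)_D) ]^1.
s_F/(n + δ)_F = 0.41/0.100 = 4.1000; s_D/(n + δ)_D = 0.41/0.060 = 6.8333.
Ratio = (4.1000/6.8333)^1 = 0.6000^1 ≈ 0.6000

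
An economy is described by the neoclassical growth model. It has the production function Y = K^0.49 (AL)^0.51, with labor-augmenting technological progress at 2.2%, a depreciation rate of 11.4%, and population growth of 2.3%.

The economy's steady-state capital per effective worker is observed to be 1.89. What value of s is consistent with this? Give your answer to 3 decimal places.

In steady state, investment equals break-even investment: s·k^α = (n + g + δ)·k.
So s / (n + g + δ) = (k*)^(1−α) = 1.89^0.51 = 1.3836.
Therefore s = 1.3836 × (n + g + δ) = 1.3836 × 0.159 = 0.2200.

s ≈ 0.220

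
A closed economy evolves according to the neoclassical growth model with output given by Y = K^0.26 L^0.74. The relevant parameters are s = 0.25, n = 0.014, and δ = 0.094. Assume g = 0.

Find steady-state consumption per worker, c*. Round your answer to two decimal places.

c* = 1.01

In steady state, investment equals break-even investment: s·k^α = (n + δ)·k.
Dividing both sides by k: k^(1−α) = s / (n + δ).
k^0.74 = 0.25 / (0.014 + 0.094) = 0.25 / 0.108 = 2.3148
k* = 2.3148^(1/0.74) ≈ 3.1087
y* = (k*)^α = 3.1087^0.26 ≈ 1.3430
c* = (1 − s)·y* = (1 − 0.25) × 1.3430 ≈ 1.0073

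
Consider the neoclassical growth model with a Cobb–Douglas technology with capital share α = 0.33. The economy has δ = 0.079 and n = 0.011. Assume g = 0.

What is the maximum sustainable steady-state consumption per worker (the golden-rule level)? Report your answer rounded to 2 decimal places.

At the golden rule, f'(k) = n + δ, so α·k^(α−1) = n + δ and k_gold = (α/(n + δ))^(1/(1−α)).
k_gold = (0.33/0.090)^(1/0.67) = 3.6667^1.4925 ≈ 6.9531
c_gold = f(k_gold) − (n + δ)·k_gold = 1.8964 − 0.090×6.9531 ≈ 1.2706

c_gold ≈ 1.27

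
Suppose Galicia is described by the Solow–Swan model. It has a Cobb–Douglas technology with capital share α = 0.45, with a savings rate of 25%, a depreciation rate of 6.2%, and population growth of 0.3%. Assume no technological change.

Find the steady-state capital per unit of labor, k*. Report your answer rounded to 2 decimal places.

k* ≈ 11.58

At the steady state, Δk = 0, so s·k^α = (n + δ)·k.
Dividing both sides by k: k^(1−α) = s / (n + δ).
k^0.55 = 0.25 / (0.003 + 0.062) = 0.25 / 0.065 = 3.8462
k* = 3.8462^(1/0.55) ≈ 11.5796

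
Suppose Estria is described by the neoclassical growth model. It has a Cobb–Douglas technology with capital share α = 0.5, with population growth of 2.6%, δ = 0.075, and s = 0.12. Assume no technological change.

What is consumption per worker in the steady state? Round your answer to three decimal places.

At the steady state, Δk = 0, so s·k^α = (n + δ)·k.
Rearranging, k^(1−α) = s / (n + δ).
k^0.5 = 0.12 / (0.026 + 0.075) = 0.12 / 0.101 = 1.1881
k* = 1.1881^(1/0.5) ≈ 1.4116
y* = (k*)^α = 1.4116^0.5 ≈ 1.1881
c* = (1 − s)·y* = (1 − 0.12) × 1.1881 ≈ 1.0455

c* = 1.046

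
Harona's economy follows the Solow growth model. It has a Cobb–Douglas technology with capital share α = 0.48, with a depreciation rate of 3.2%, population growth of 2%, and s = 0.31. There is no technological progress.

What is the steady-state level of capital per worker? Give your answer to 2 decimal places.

k* ≈ 30.98

At the steady state, Δk = 0, so s·k^α = (n + δ)·k.
Rearranging, k^(1−α) = s / (n + δ).
k^0.52 = 0.31 / (0.020 + 0.032) = 0.31 / 0.052 = 5.9615
k* = 5.9615^(1/0.52) ≈ 30.9791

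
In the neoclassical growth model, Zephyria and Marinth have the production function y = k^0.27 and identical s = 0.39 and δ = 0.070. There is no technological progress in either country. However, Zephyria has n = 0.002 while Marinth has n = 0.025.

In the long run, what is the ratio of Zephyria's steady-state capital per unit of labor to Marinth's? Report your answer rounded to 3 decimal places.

ratio ≈ 1.462

Steady-state k* = [s/(n + δ)]^(1/(1−α)), so the ratio is [ (s_Z/(n + δ)_Z) / (s_M/(n + δ)_M) ]^1.3699.
s_Z/(n + δ)_Z = 0.39/0.072 = 5.4167; s_M/(n + δ)_M = 0.39/0.095 = 4.1053.
Ratio = (5.4167/4.1053)^1.3699 = 1.3194^1.3699 ≈ 1.4619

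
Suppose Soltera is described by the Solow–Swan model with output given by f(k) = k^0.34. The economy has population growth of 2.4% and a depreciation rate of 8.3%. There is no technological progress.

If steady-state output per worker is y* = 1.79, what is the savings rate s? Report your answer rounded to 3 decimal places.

s ≈ 0.331

In steady state, investment equals break-even investment: s·k^α = (n + δ)·k.
Since y* = [s/(n + δ)]^(α/(1−α)), we have s/(n + δ) = (y*)^((1−α)/α) = 1.79^1.9412 = 3.0963.
Therefore s = 3.0963 × (n + δ) = 3.0963 × 0.107 = 0.3313.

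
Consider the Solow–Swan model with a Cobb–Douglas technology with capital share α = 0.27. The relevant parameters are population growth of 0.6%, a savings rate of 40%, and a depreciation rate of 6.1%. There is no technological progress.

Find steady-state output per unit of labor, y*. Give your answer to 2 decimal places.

At the steady state, Δk = 0, so s·k^α = (n + δ)·k.
Dividing both sides by k: k^(1−α) = s / (n + δ).
k^0.73 = 0.40 / (0.006 + 0.061) = 0.40 / 0.067 = 5.9701
k* = 5.9701^(1/0.73) ≈ 11.5608
y* = (k*)^α = 11.5608^0.27 ≈ 1.9365

y* ≈ 1.94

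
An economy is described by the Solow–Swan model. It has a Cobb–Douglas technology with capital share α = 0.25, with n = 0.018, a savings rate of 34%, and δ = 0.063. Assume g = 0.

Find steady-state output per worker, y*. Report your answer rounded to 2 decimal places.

Steady state requires s·f(k) = (n + δ)·k, i.e. s·k^α = (n + δ)·k.
Rearranging, k^(1−α) = s / (n + δ).
k^0.75 = 0.34 / (0.018 + 0.063) = 0.34 / 0.081 = 4.1975
k* = 4.1975^(1/0.75) ≈ 6.7710
y* = (k*)^α = 6.7710^0.25 ≈ 1.6131

y* = 1.61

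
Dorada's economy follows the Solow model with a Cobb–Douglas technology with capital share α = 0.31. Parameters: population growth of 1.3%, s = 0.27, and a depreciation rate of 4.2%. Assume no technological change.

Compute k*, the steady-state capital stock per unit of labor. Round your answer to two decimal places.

k* = 10.03

Steady state requires s·f(k) = (n + δ)·k, i.e. s·k^α = (n + δ)·k.
Rearranging, k^(1−α) = s / (n + δ).
k^0.69 = 0.27 / (0.013 + 0.042) = 0.27 / 0.055 = 4.9091
k* = 4.9091^(1/0.69) ≈ 10.0335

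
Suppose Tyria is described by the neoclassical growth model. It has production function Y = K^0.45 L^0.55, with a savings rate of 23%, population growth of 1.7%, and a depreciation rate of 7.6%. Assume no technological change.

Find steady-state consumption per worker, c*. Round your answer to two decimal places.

c* ≈ 1.62

Steady state requires s·f(k) = (n + δ)·k, i.e. s·k^α = (n + δ)·k.
Dividing both sides by k: k^(1−α) = s / (n + δ).
k^0.55 = 0.23 / (0.017 + 0.076) = 0.23 / 0.093 = 2.4731
k* = 2.4731^(1/0.55) ≈ 5.1878
y* = (k*)^α = 5.1878^0.45 ≈ 2.0977
c* = (1 − s)·y* = (1 − 0.23) × 2.0977 ≈ 1.6152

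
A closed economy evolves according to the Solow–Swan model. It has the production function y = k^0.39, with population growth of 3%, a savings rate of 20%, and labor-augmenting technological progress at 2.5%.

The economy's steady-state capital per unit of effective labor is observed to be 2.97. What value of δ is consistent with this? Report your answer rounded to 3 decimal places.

In steady state, investment equals break-even investment: s·k^α = (n + g + δ)·k.
So s / (n + g + δ) = (k*)^(1−α) = 2.97^0.61 = 1.9426.
Therefore n + g + δ = s / 1.9426 = 0.20 / 1.9426 = 0.1030, so δ = 0.1030 − 0.055 = 0.0480.

δ ≈ 0.048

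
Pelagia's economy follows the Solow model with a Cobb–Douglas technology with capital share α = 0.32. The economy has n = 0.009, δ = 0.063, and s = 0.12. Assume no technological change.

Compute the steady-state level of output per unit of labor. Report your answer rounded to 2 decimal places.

Steady state requires s·f(k) = (n + δ)·k, i.e. s·k^α = (n + δ)·k.
Dividing both sides by k: k^(1−α) = s / (n + δ).
k^0.68 = 0.12 / (0.009 + 0.063) = 0.12 / 0.072 = 1.6667
k* = 1.6667^(1/0.68) ≈ 2.1196
y* = (k*)^α = 2.1196^0.32 ≈ 1.2717

y* ≈ 1.27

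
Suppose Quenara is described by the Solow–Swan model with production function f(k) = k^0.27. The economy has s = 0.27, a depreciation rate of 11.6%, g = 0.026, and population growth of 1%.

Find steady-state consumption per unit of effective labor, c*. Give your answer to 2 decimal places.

c* ≈ 0.90

At the steady state, Δk = 0, so s·k^α = (n + g + δ)·k.
Dividing both sides by k: k^(1−α) = s / (n + g + δ).
k^0.73 = 0.27 / (0.010 + 0.026 + 0.116) = 0.27 / 0.152 = 1.7763
k* = 1.7763^(1/0.73) ≈ 2.1969
y* = (k*)^α = 2.1969^0.27 ≈ 1.2368
c* = (1 − s)·y* = (1 − 0.27) × 1.2368 ≈ 0.9029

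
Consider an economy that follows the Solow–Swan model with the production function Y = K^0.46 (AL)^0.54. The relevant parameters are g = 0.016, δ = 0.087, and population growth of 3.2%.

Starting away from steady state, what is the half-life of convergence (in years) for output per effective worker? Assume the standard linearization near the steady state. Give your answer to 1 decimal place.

about 9.5 years

Near the steady state the convergence rate is λ = (1 − α)(n + g + δ).
λ = (1 − 0.46) × 0.135 = 0.54 × 0.135 = 0.0729
Half-life = ln 2 / λ = 0.6931 / 0.0729 ≈ 9.51 years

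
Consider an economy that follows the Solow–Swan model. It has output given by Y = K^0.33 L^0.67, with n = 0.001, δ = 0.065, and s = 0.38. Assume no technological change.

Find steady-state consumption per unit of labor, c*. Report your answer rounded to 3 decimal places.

c* ≈ 1.468

Steady state requires s·f(k) = (n + δ)·k, i.e. s·k^α = (n + δ)·k.
Rearranging, k^(1−α) = s / (n + δ).
k^0.67 = 0.38 / (0.001 + 0.065) = 0.38 / 0.066 = 5.7576
k* = 5.7576^(1/0.67) ≈ 13.6361
y* = (k*)^α = 13.6361^0.33 ≈ 2.3684
c* = (1 − s)·y* = (1 − 0.38) × 2.3684 ≈ 1.4684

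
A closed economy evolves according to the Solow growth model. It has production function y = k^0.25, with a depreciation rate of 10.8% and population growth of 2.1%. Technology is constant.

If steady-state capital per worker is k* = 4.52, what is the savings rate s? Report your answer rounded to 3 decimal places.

In steady state, investment equals break-even investment: s·k^α = (n + δ)·k.
So s / (n + δ) = (k*)^(1−α) = 4.52^0.75 = 3.0999.
Therefore s = 3.0999 × (n + δ) = 3.0999 × 0.129 = 0.3999.

s ≈ 0.400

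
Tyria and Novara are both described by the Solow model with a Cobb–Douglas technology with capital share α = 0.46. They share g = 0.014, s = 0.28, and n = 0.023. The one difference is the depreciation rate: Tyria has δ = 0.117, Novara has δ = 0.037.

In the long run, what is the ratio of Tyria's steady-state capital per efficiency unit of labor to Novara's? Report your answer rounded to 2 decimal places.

Steady-state k* = [s/(n + g + δ)]^(1/(1−α)), so the ratio is [ (s_T/(n + g + δ)_T) / (s_N/(n + g + δ)_N) ]^1.8519.
s_T/(n + g + δ)_T = 0.28/0.154 = 1.8182; s_N/(n + g + δ)_N = 0.28/0.074 = 3.7838.
Ratio = (1.8182/3.7838)^1.8519 = 0.4805^1.8519 ≈ 0.2574

ratio ≈ 0.26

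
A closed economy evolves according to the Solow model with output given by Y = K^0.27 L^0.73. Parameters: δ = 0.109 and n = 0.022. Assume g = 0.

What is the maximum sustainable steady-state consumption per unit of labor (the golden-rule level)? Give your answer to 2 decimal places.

c_gold ≈ 0.95

At the golden rule, f'(k) = n + δ, so α·k^(α−1) = n + δ and k_gold = (α/(n + δ))^(1/(1−α)).
k_gold = (0.27/0.131)^(1/0.73) = 2.0611^1.3699 ≈ 2.6933
c_gold = f(k_gold) − (n + δ)·k_gold = 1.3067 − 0.131×2.6933 ≈ 0.9539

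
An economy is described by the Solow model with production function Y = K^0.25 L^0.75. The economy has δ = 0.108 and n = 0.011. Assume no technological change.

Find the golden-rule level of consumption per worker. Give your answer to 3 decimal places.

c_gold ≈ 0.961

At the golden rule, f'(k) = n + δ, so α·k^(α−1) = n + δ and k_gold = (α/(n + δ))^(1/(1−α)).
k_gold = (0.25/0.119)^(1/0.75) = 2.1008^1.3333 ≈ 2.6905
c_gold = f(k_gold) − (n + δ)·k_gold = 1.2807 − 0.119×2.6905 ≈ 0.9605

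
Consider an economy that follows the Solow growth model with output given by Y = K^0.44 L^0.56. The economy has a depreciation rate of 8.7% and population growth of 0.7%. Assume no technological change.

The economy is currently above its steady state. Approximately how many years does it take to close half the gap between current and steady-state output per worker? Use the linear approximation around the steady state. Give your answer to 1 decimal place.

t_½ ≈ 13.2 years

Near the steady state the convergence rate is λ = (1 − α)(n + δ).
λ = (1 − 0.44) × 0.094 = 0.56 × 0.094 = 0.05264
Half-life = ln 2 / λ = 0.6931 / 0.05264 ≈ 13.17 years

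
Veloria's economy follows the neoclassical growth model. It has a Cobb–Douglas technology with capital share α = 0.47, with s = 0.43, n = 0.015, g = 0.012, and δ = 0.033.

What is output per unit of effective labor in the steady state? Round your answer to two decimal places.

In steady state, investment equals break-even investment: s·k^α = (n + g + δ)·k.
Dividing both sides by k: k^(1−α) = s / (n + g + δ).
k^0.53 = 0.43 / (0.015 + 0.012 + 0.033) = 0.43 / 0.060 = 7.1667
k* = 7.1667^(1/0.53) ≈ 41.0970
y* = (k*)^α = 41.0970^0.47 ≈ 5.7344

y* = 5.73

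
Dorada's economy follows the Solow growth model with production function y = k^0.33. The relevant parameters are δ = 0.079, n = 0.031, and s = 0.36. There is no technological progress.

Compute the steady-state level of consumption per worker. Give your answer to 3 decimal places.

c* = 1.148

At the steady state, Δk = 0, so s·k^α = (n + δ)·k.
Dividing both sides by k: k^(1−α) = s / (n + δ).
k^0.67 = 0.36 / (0.031 + 0.079) = 0.36 / 0.110 = 3.2727
k* = 3.2727^(1/0.67) ≈ 5.8684
y* = (k*)^α = 5.8684^0.33 ≈ 1.7931
c* = (1 − s)·y* = (1 − 0.36) × 1.7931 ≈ 1.1476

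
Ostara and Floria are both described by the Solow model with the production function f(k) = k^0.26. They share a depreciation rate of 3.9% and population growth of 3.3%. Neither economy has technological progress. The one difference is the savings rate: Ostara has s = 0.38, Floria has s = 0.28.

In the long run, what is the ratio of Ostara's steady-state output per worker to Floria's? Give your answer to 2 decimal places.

Steady-state y* = [s/(n + δ)]^(α/(1−α)), so the ratio is [ (s_O/(n + δ)_O) / (s_F/(n + δ)_F) ]^0.3514.
s_O/(n + δ)_O = 0.38/0.072 = 5.2778; s_F/(n + δ)_F = 0.28/0.072 = 3.8889.
Ratio = (5.2778/3.8889)^0.3514 = 1.3571^0.3514 ≈ 1.1133

ratio ≈ 1.11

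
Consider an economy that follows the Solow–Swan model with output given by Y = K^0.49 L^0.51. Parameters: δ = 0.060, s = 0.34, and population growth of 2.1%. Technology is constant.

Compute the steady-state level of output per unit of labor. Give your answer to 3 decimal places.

y* = 3.968

At the steady state, Δk = 0, so s·k^α = (n + δ)·k.
Rearranging, k^(1−α) = s / (n + δ).
k^0.51 = 0.34 / (0.021 + 0.060) = 0.34 / 0.081 = 4.1975
k* = 4.1975^(1/0.51) ≈ 16.6552
y* = (k*)^α = 16.6552^0.49 ≈ 3.9679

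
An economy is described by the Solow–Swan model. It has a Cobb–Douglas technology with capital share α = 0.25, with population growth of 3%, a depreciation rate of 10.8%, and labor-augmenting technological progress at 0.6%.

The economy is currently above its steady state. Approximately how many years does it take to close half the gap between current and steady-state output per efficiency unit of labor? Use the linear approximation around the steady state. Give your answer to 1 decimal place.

Near the steady state the convergence rate is λ = (1 − α)(n + g + δ).
λ = (1 − 0.25) × 0.144 = 0.75 × 0.144 = 0.1080
Half-life = ln 2 / λ = 0.6931 / 0.1080 ≈ 6.42 years

about 6.4 years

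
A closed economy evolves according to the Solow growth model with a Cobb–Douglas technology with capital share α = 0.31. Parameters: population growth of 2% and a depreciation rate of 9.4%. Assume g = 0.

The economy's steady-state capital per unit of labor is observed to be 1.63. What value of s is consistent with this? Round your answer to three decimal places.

s ≈ 0.160

At the steady state, Δk = 0, so s·k^α = (n + δ)·k.
So s / (n + δ) = (k*)^(1−α) = 1.63^0.69 = 1.4009.
Therefore s = 1.4009 × (n + δ) = 1.4009 × 0.114 = 0.1597.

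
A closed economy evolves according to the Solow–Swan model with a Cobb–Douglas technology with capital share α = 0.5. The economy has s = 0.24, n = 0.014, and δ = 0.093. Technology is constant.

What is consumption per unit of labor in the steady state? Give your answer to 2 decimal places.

In steady state, investment equals break-even investment: s·k^α = (n + δ)·k.
Rearranging, k^(1−α) = s / (n + δ).
k^0.5 = 0.24 / (0.014 + 0.093) = 0.24 / 0.107 = 2.2430
k* = 2.2430^(1/0.5) ≈ 5.0310
y* = (k*)^α = 5.0310^0.5 ≈ 2.2430
c* = (1 − s)·y* = (1 − 0.24) × 2.2430 ≈ 1.7047

c* ≈ 1.70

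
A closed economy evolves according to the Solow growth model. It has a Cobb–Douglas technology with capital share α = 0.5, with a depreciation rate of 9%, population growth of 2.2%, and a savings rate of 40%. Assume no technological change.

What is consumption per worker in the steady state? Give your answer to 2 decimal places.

c* = 2.14

In steady state, investment equals break-even investment: s·k^α = (n + δ)·k.
Rearranging, k^(1−α) = s / (n + δ).
k^0.5 = 0.40 / (0.022 + 0.090) = 0.40 / 0.112 = 3.5714
k* = 3.5714^(1/0.5) ≈ 12.7549
y* = (k*)^α = 12.7549^0.5 ≈ 3.5714
c* = (1 − s)·y* = (1 − 0.40) × 3.5714 ≈ 2.1428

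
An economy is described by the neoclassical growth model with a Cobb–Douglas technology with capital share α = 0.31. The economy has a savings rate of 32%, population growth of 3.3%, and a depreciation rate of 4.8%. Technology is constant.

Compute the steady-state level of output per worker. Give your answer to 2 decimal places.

y* = 1.85

In steady state, investment equals break-even investment: s·k^α = (n + δ)·k.
Rearranging, k^(1−α) = s / (n + δ).
k^0.69 = 0.32 / (0.033 + 0.048) = 0.32 / 0.081 = 3.9506
k* = 3.9506^(1/0.69) ≈ 7.3237
y* = (k*)^α = 7.3237^0.31 ≈ 1.8538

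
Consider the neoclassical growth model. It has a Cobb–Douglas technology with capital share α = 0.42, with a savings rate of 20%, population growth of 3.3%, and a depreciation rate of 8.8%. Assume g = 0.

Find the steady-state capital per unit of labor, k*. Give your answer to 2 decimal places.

k* = 2.38

In steady state, investment equals break-even investment: s·k^α = (n + δ)·k.
Rearranging, k^(1−α) = s / (n + δ).
k^0.58 = 0.20 / (0.033 + 0.088) = 0.20 / 0.121 = 1.6529
k* = 1.6529^(1/0.58) ≈ 2.3784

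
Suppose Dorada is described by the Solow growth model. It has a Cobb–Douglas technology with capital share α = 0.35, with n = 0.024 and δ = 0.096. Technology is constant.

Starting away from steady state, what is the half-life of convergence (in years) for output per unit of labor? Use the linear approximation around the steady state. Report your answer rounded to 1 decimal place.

about 8.9 years

Near the steady state the convergence rate is λ = (1 − α)(n + δ).
λ = (1 − 0.35) × 0.120 = 0.65 × 0.120 = 0.0780
Half-life = ln 2 / λ = 0.6931 / 0.0780 ≈ 8.89 years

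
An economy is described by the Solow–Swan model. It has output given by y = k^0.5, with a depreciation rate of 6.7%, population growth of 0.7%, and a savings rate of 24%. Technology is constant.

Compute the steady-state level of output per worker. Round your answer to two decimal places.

In steady state, investment equals break-even investment: s·k^α = (n + δ)·k.
Rearranging, k^(1−α) = s / (n + δ).
k^0.5 = 0.24 / (0.007 + 0.067) = 0.24 / 0.074 = 3.2432
k* = 3.2432^(1/0.5) ≈ 10.5183
y* = (k*)^α = 10.5183^0.5 ≈ 3.2432

y* = 3.24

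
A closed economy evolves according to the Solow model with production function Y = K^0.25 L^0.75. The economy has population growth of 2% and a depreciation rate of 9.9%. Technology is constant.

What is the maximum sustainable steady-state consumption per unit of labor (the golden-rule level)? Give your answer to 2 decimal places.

c_gold ≈ 0.96

At the golden rule, f'(k) = n + δ, so α·k^(α−1) = n + δ and k_gold = (α/(n + δ))^(1/(1−α)).
k_gold = (0.25/0.119)^(1/0.75) = 2.1008^1.3333 ≈ 2.6905
c_gold = f(k_gold) − (n + δ)·k_gold = 1.2807 − 0.119×2.6905 ≈ 0.9605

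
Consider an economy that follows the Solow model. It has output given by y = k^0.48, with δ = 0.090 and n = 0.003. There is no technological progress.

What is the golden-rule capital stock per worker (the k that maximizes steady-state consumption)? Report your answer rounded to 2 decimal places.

k_gold ≈ 23.48

The golden rule sets f'(k) = n + δ, i.e. α·k^(α−1) = n + δ.
So k^(1−α) = α / (n + δ) = 0.48 / 0.093 = 5.1613.
k_gold = 5.1613^(1/0.52) ≈ 23.4796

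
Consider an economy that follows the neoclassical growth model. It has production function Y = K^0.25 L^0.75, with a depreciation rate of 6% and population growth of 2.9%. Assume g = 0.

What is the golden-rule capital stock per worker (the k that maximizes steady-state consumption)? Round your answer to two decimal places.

k_gold ≈ 3.96

The golden rule sets f'(k) = n + δ, i.e. α·k^(α−1) = n + δ.
So k^(1−α) = α / (n + δ) = 0.25 / 0.089 = 2.8090.
k_gold = 2.8090^(1/0.75) ≈ 3.9634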